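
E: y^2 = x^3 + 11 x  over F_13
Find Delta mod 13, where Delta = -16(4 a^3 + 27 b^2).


4 a^3 + 27 b^2 = 4*11^3 + 27*0^2 = 5324 + 0 = 5324
Delta = -16 * (5324) = -85184
Delta mod 13 = 5

Delta = 5 (mod 13)


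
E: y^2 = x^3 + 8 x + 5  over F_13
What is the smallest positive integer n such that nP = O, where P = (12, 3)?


Compute successive multiples of P until we hit O:
  1P = (12, 3)
  2P = (5, 12)
  3P = (8, 3)
  4P = (6, 10)
  5P = (9, 0)
  6P = (6, 3)
  7P = (8, 10)
  8P = (5, 1)
  ... (continuing to 10P)
  10P = O

ord(P) = 10


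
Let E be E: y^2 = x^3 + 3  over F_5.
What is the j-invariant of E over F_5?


Delta = -16(4 a^3 + 27 b^2) mod 5 = 2
-1728 * (4 a)^3 = -1728 * (4*0)^3 mod 5 = 0
j = 0 * 2^(-1) mod 5 = 0

j = 0 (mod 5)


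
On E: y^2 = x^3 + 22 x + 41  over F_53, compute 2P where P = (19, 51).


Doubling: s = (3 x1^2 + a) / (2 y1)
s = (3*19^2 + 22) / (2*51) mod 53 = 2
x3 = s^2 - 2 x1 mod 53 = 2^2 - 2*19 = 19
y3 = s (x1 - x3) - y1 mod 53 = 2 * (19 - 19) - 51 = 2

2P = (19, 2)


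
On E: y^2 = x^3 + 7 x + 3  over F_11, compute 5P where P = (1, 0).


k = 5 = 101_2 (binary, LSB first: 101)
Double-and-add from P = (1, 0):
  bit 0 = 1: acc = O + (1, 0) = (1, 0)
  bit 1 = 0: acc unchanged = (1, 0)
  bit 2 = 1: acc = (1, 0) + O = (1, 0)

5P = (1, 0)


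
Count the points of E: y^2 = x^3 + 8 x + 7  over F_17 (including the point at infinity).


For each x in F_17, count y with y^2 = x^3 + 8 x + 7 mod 17:
  x = 1: RHS = 16, y in [4, 13]  -> 2 point(s)
  x = 4: RHS = 1, y in [1, 16]  -> 2 point(s)
  x = 5: RHS = 2, y in [6, 11]  -> 2 point(s)
  x = 6: RHS = 16, y in [4, 13]  -> 2 point(s)
  x = 7: RHS = 15, y in [7, 10]  -> 2 point(s)
  x = 9: RHS = 9, y in [3, 14]  -> 2 point(s)
  x = 10: RHS = 16, y in [4, 13]  -> 2 point(s)
  x = 11: RHS = 15, y in [7, 10]  -> 2 point(s)
  x = 13: RHS = 13, y in [8, 9]  -> 2 point(s)
  x = 15: RHS = 0, y in [0]  -> 1 point(s)
  x = 16: RHS = 15, y in [7, 10]  -> 2 point(s)
Affine points: 21. Add the point at infinity: total = 22.

#E(F_17) = 22


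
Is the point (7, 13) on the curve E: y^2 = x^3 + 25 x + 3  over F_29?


Check whether y^2 = x^3 + 25 x + 3 (mod 29) for (x, y) = (7, 13).
LHS: y^2 = 13^2 mod 29 = 24
RHS: x^3 + 25 x + 3 = 7^3 + 25*7 + 3 mod 29 = 28
LHS != RHS

No, not on the curve


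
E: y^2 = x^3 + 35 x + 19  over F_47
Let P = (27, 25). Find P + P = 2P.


Doubling: s = (3 x1^2 + a) / (2 y1)
s = (3*27^2 + 35) / (2*25) mod 47 = 20
x3 = s^2 - 2 x1 mod 47 = 20^2 - 2*27 = 17
y3 = s (x1 - x3) - y1 mod 47 = 20 * (27 - 17) - 25 = 34

2P = (17, 34)


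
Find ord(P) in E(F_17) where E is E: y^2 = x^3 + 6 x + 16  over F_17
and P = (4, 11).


Compute successive multiples of P until we hit O:
  1P = (4, 11)
  2P = (8, 7)
  3P = (6, 8)
  4P = (5, 16)
  5P = (16, 14)
  6P = (13, 8)
  7P = (2, 11)
  8P = (11, 6)
  ... (continuing to 22P)
  22P = O

ord(P) = 22


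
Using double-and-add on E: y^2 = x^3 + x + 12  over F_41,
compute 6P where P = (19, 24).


k = 6 = 110_2 (binary, LSB first: 011)
Double-and-add from P = (19, 24):
  bit 0 = 0: acc unchanged = O
  bit 1 = 1: acc = O + (23, 36) = (23, 36)
  bit 2 = 1: acc = (23, 36) + (4, 30) = (30, 33)

6P = (30, 33)


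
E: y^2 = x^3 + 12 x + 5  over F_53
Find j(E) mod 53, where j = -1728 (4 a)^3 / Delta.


Delta = -16(4 a^3 + 27 b^2) mod 53 = 31
-1728 * (4 a)^3 = -1728 * (4*12)^3 mod 53 = 25
j = 25 * 31^(-1) mod 53 = 35

j = 35 (mod 53)


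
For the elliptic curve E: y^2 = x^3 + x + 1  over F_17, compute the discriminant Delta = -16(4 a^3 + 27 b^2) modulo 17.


4 a^3 + 27 b^2 = 4*1^3 + 27*1^2 = 4 + 27 = 31
Delta = -16 * (31) = -496
Delta mod 17 = 14

Delta = 14 (mod 17)


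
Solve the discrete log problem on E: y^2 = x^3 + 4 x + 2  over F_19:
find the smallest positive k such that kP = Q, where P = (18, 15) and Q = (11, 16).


Enumerate multiples of P until we hit Q = (11, 16):
  1P = (18, 15)
  2P = (9, 8)
  3P = (17, 9)
  4P = (1, 11)
  5P = (4, 14)
  6P = (13, 3)
  7P = (12, 7)
  8P = (14, 3)
  9P = (15, 13)
  10P = (16, 18)
  11P = (11, 3)
  12P = (10, 15)
  13P = (10, 4)
  14P = (11, 16)
Match found at i = 14.

k = 14


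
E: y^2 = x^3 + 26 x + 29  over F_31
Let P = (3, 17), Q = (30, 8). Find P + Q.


P != Q, so use the chord formula.
s = (y2 - y1) / (x2 - x1) = (22) / (27) mod 31 = 10
x3 = s^2 - x1 - x2 mod 31 = 10^2 - 3 - 30 = 5
y3 = s (x1 - x3) - y1 mod 31 = 10 * (3 - 5) - 17 = 25

P + Q = (5, 25)


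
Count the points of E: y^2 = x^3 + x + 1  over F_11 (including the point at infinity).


For each x in F_11, count y with y^2 = x^3 + 1 x + 1 mod 11:
  x = 0: RHS = 1, y in [1, 10]  -> 2 point(s)
  x = 1: RHS = 3, y in [5, 6]  -> 2 point(s)
  x = 2: RHS = 0, y in [0]  -> 1 point(s)
  x = 3: RHS = 9, y in [3, 8]  -> 2 point(s)
  x = 4: RHS = 3, y in [5, 6]  -> 2 point(s)
  x = 6: RHS = 3, y in [5, 6]  -> 2 point(s)
  x = 8: RHS = 4, y in [2, 9]  -> 2 point(s)
Affine points: 13. Add the point at infinity: total = 14.

#E(F_11) = 14


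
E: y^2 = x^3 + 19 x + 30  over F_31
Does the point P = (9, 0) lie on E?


Check whether y^2 = x^3 + 19 x + 30 (mod 31) for (x, y) = (9, 0).
LHS: y^2 = 0^2 mod 31 = 0
RHS: x^3 + 19 x + 30 = 9^3 + 19*9 + 30 mod 31 = 0
LHS = RHS

Yes, on the curve


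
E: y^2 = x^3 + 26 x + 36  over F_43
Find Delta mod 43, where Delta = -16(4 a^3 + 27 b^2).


4 a^3 + 27 b^2 = 4*26^3 + 27*36^2 = 70304 + 34992 = 105296
Delta = -16 * (105296) = -1684736
Delta mod 43 = 4

Delta = 4 (mod 43)


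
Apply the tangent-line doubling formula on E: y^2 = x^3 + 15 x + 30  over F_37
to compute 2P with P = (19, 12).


Doubling: s = (3 x1^2 + a) / (2 y1)
s = (3*19^2 + 15) / (2*12) mod 37 = 18
x3 = s^2 - 2 x1 mod 37 = 18^2 - 2*19 = 27
y3 = s (x1 - x3) - y1 mod 37 = 18 * (19 - 27) - 12 = 29

2P = (27, 29)


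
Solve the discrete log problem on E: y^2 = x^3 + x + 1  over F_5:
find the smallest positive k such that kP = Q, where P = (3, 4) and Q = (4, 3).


Enumerate multiples of P until we hit Q = (4, 3):
  1P = (3, 4)
  2P = (0, 4)
  3P = (2, 1)
  4P = (4, 3)
Match found at i = 4.

k = 4


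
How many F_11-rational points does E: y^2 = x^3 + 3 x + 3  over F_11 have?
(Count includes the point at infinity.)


For each x in F_11, count y with y^2 = x^3 + 3 x + 3 mod 11:
  x = 0: RHS = 3, y in [5, 6]  -> 2 point(s)
  x = 5: RHS = 0, y in [0]  -> 1 point(s)
  x = 7: RHS = 4, y in [2, 9]  -> 2 point(s)
  x = 8: RHS = 0, y in [0]  -> 1 point(s)
  x = 9: RHS = 0, y in [0]  -> 1 point(s)
Affine points: 7. Add the point at infinity: total = 8.

#E(F_11) = 8


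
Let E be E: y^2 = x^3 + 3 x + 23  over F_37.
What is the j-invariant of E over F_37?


Delta = -16(4 a^3 + 27 b^2) mod 37 = 32
-1728 * (4 a)^3 = -1728 * (4*3)^3 mod 37 = 27
j = 27 * 32^(-1) mod 37 = 2

j = 2 (mod 37)


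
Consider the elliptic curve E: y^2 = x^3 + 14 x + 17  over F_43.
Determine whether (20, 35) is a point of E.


Check whether y^2 = x^3 + 14 x + 17 (mod 43) for (x, y) = (20, 35).
LHS: y^2 = 35^2 mod 43 = 21
RHS: x^3 + 14 x + 17 = 20^3 + 14*20 + 17 mod 43 = 41
LHS != RHS

No, not on the curve


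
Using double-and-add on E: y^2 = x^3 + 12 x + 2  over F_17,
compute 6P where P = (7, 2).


k = 6 = 110_2 (binary, LSB first: 011)
Double-and-add from P = (7, 2):
  bit 0 = 0: acc unchanged = O
  bit 1 = 1: acc = O + (1, 7) = (1, 7)
  bit 2 = 1: acc = (1, 7) + (6, 1) = (6, 16)

6P = (6, 16)


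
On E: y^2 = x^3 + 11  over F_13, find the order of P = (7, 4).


Compute successive multiples of P until we hit O:
  1P = (7, 4)
  2P = (9, 8)
  3P = (1, 8)
  4P = (4, 7)
  5P = (3, 5)
  6P = (12, 7)
  7P = (11, 4)
  8P = (8, 9)
  ... (continuing to 19P)
  19P = O

ord(P) = 19


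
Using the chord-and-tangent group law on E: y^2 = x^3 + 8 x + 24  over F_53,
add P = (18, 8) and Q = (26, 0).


P != Q, so use the chord formula.
s = (y2 - y1) / (x2 - x1) = (45) / (8) mod 53 = 52
x3 = s^2 - x1 - x2 mod 53 = 52^2 - 18 - 26 = 10
y3 = s (x1 - x3) - y1 mod 53 = 52 * (18 - 10) - 8 = 37

P + Q = (10, 37)


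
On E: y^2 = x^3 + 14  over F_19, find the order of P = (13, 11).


Compute successive multiples of P until we hit O:
  1P = (13, 11)
  2P = (16, 14)
  3P = (10, 11)
  4P = (15, 8)
  5P = (17, 14)
  6P = (5, 14)
  7P = (5, 5)
  8P = (17, 5)
  ... (continuing to 13P)
  13P = O

ord(P) = 13


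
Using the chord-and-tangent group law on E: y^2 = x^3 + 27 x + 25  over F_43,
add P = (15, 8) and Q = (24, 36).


P != Q, so use the chord formula.
s = (y2 - y1) / (x2 - x1) = (28) / (9) mod 43 = 27
x3 = s^2 - x1 - x2 mod 43 = 27^2 - 15 - 24 = 2
y3 = s (x1 - x3) - y1 mod 43 = 27 * (15 - 2) - 8 = 42

P + Q = (2, 42)


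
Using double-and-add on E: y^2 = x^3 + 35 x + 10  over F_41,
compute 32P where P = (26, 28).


k = 32 = 100000_2 (binary, LSB first: 000001)
Double-and-add from P = (26, 28):
  bit 0 = 0: acc unchanged = O
  bit 1 = 0: acc unchanged = O
  bit 2 = 0: acc unchanged = O
  bit 3 = 0: acc unchanged = O
  bit 4 = 0: acc unchanged = O
  bit 5 = 1: acc = O + (38, 40) = (38, 40)

32P = (38, 40)


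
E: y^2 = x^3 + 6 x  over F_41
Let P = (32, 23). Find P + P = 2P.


Doubling: s = (3 x1^2 + a) / (2 y1)
s = (3*32^2 + 6) / (2*23) mod 41 = 17
x3 = s^2 - 2 x1 mod 41 = 17^2 - 2*32 = 20
y3 = s (x1 - x3) - y1 mod 41 = 17 * (32 - 20) - 23 = 17

2P = (20, 17)


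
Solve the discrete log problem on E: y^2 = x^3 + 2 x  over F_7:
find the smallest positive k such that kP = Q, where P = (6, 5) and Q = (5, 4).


Enumerate multiples of P until we hit Q = (5, 4):
  1P = (6, 5)
  2P = (4, 3)
  3P = (5, 3)
  4P = (0, 0)
  5P = (5, 4)
Match found at i = 5.

k = 5


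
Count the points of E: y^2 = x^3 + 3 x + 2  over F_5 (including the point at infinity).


For each x in F_5, count y with y^2 = x^3 + 3 x + 2 mod 5:
  x = 1: RHS = 1, y in [1, 4]  -> 2 point(s)
  x = 2: RHS = 1, y in [1, 4]  -> 2 point(s)
Affine points: 4. Add the point at infinity: total = 5.

#E(F_5) = 5


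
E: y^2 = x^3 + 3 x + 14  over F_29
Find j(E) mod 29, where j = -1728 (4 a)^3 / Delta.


Delta = -16(4 a^3 + 27 b^2) mod 29 = 20
-1728 * (4 a)^3 = -1728 * (4*3)^3 mod 29 = 1
j = 1 * 20^(-1) mod 29 = 16

j = 16 (mod 29)


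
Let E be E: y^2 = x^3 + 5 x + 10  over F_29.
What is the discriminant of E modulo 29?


4 a^3 + 27 b^2 = 4*5^3 + 27*10^2 = 500 + 2700 = 3200
Delta = -16 * (3200) = -51200
Delta mod 29 = 14

Delta = 14 (mod 29)


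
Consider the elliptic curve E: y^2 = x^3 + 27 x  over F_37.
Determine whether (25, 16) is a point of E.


Check whether y^2 = x^3 + 27 x + 0 (mod 37) for (x, y) = (25, 16).
LHS: y^2 = 16^2 mod 37 = 34
RHS: x^3 + 27 x + 0 = 25^3 + 27*25 + 0 mod 37 = 20
LHS != RHS

No, not on the curve


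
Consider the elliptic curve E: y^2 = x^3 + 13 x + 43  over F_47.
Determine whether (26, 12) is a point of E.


Check whether y^2 = x^3 + 13 x + 43 (mod 47) for (x, y) = (26, 12).
LHS: y^2 = 12^2 mod 47 = 3
RHS: x^3 + 13 x + 43 = 26^3 + 13*26 + 43 mod 47 = 3
LHS = RHS

Yes, on the curve


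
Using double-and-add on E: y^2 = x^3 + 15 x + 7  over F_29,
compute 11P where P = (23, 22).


k = 11 = 1011_2 (binary, LSB first: 1101)
Double-and-add from P = (23, 22):
  bit 0 = 1: acc = O + (23, 22) = (23, 22)
  bit 1 = 1: acc = (23, 22) + (5, 27) = (6, 20)
  bit 2 = 0: acc unchanged = (6, 20)
  bit 3 = 1: acc = (6, 20) + (9, 28) = (5, 2)

11P = (5, 2)


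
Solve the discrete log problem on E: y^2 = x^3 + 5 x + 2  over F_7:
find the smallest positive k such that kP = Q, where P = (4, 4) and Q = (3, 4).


Enumerate multiples of P until we hit Q = (3, 4):
  1P = (4, 4)
  2P = (1, 1)
  3P = (3, 4)
Match found at i = 3.

k = 3


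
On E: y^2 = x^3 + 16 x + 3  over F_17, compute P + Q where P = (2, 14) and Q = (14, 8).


P != Q, so use the chord formula.
s = (y2 - y1) / (x2 - x1) = (11) / (12) mod 17 = 8
x3 = s^2 - x1 - x2 mod 17 = 8^2 - 2 - 14 = 14
y3 = s (x1 - x3) - y1 mod 17 = 8 * (2 - 14) - 14 = 9

P + Q = (14, 9)


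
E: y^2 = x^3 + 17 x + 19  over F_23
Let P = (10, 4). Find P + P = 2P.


Doubling: s = (3 x1^2 + a) / (2 y1)
s = (3*10^2 + 17) / (2*4) mod 23 = 8
x3 = s^2 - 2 x1 mod 23 = 8^2 - 2*10 = 21
y3 = s (x1 - x3) - y1 mod 23 = 8 * (10 - 21) - 4 = 0

2P = (21, 0)


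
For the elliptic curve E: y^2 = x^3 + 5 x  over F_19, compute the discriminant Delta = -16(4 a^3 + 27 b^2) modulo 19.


4 a^3 + 27 b^2 = 4*5^3 + 27*0^2 = 500 + 0 = 500
Delta = -16 * (500) = -8000
Delta mod 19 = 18

Delta = 18 (mod 19)


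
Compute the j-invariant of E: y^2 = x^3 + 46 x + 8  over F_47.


Delta = -16(4 a^3 + 27 b^2) mod 47 = 5
-1728 * (4 a)^3 = -1728 * (4*46)^3 mod 47 = 1
j = 1 * 5^(-1) mod 47 = 19

j = 19 (mod 47)


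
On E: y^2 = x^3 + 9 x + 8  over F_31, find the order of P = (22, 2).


Compute successive multiples of P until we hit O:
  1P = (22, 2)
  2P = (19, 1)
  3P = (28, 27)
  4P = (13, 20)
  5P = (0, 16)
  6P = (3, 0)
  7P = (0, 15)
  8P = (13, 11)
  ... (continuing to 12P)
  12P = O

ord(P) = 12


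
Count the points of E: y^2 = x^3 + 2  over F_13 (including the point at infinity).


For each x in F_13, count y with y^2 = x^3 + 0 x + 2 mod 13:
  x = 1: RHS = 3, y in [4, 9]  -> 2 point(s)
  x = 2: RHS = 10, y in [6, 7]  -> 2 point(s)
  x = 3: RHS = 3, y in [4, 9]  -> 2 point(s)
  x = 4: RHS = 1, y in [1, 12]  -> 2 point(s)
  x = 5: RHS = 10, y in [6, 7]  -> 2 point(s)
  x = 6: RHS = 10, y in [6, 7]  -> 2 point(s)
  x = 9: RHS = 3, y in [4, 9]  -> 2 point(s)
  x = 10: RHS = 1, y in [1, 12]  -> 2 point(s)
  x = 12: RHS = 1, y in [1, 12]  -> 2 point(s)
Affine points: 18. Add the point at infinity: total = 19.

#E(F_13) = 19


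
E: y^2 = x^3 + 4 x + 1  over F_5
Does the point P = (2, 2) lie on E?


Check whether y^2 = x^3 + 4 x + 1 (mod 5) for (x, y) = (2, 2).
LHS: y^2 = 2^2 mod 5 = 4
RHS: x^3 + 4 x + 1 = 2^3 + 4*2 + 1 mod 5 = 2
LHS != RHS

No, not on the curve


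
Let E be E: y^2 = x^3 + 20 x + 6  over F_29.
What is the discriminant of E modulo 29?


4 a^3 + 27 b^2 = 4*20^3 + 27*6^2 = 32000 + 972 = 32972
Delta = -16 * (32972) = -527552
Delta mod 29 = 16

Delta = 16 (mod 29)


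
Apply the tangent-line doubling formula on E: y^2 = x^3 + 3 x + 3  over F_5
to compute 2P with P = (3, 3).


Doubling: s = (3 x1^2 + a) / (2 y1)
s = (3*3^2 + 3) / (2*3) mod 5 = 0
x3 = s^2 - 2 x1 mod 5 = 0^2 - 2*3 = 4
y3 = s (x1 - x3) - y1 mod 5 = 0 * (3 - 4) - 3 = 2

2P = (4, 2)


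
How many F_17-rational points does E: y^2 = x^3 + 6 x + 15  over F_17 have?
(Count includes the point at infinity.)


For each x in F_17, count y with y^2 = x^3 + 6 x + 15 mod 17:
  x = 0: RHS = 15, y in [7, 10]  -> 2 point(s)
  x = 2: RHS = 1, y in [1, 16]  -> 2 point(s)
  x = 3: RHS = 9, y in [3, 14]  -> 2 point(s)
  x = 4: RHS = 1, y in [1, 16]  -> 2 point(s)
  x = 5: RHS = 0, y in [0]  -> 1 point(s)
  x = 7: RHS = 9, y in [3, 14]  -> 2 point(s)
  x = 9: RHS = 16, y in [4, 13]  -> 2 point(s)
  x = 10: RHS = 4, y in [2, 15]  -> 2 point(s)
  x = 11: RHS = 1, y in [1, 16]  -> 2 point(s)
  x = 12: RHS = 13, y in [8, 9]  -> 2 point(s)
  x = 14: RHS = 4, y in [2, 15]  -> 2 point(s)
  x = 16: RHS = 8, y in [5, 12]  -> 2 point(s)
Affine points: 23. Add the point at infinity: total = 24.

#E(F_17) = 24


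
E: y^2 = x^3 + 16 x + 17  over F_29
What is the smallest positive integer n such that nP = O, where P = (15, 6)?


Compute successive multiples of P until we hit O:
  1P = (15, 6)
  2P = (3, 18)
  3P = (12, 20)
  4P = (27, 21)
  5P = (23, 13)
  6P = (4, 0)
  7P = (23, 16)
  8P = (27, 8)
  ... (continuing to 12P)
  12P = O

ord(P) = 12


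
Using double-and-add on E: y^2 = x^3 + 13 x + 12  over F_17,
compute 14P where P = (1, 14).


k = 14 = 1110_2 (binary, LSB first: 0111)
Double-and-add from P = (1, 14):
  bit 0 = 0: acc unchanged = O
  bit 1 = 1: acc = O + (7, 2) = (7, 2)
  bit 2 = 1: acc = (7, 2) + (5, 10) = (4, 3)
  bit 3 = 1: acc = (4, 3) + (8, 4) = (4, 14)

14P = (4, 14)


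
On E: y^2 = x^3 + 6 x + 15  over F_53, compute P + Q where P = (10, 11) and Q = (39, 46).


P != Q, so use the chord formula.
s = (y2 - y1) / (x2 - x1) = (35) / (29) mod 53 = 14
x3 = s^2 - x1 - x2 mod 53 = 14^2 - 10 - 39 = 41
y3 = s (x1 - x3) - y1 mod 53 = 14 * (10 - 41) - 11 = 32

P + Q = (41, 32)


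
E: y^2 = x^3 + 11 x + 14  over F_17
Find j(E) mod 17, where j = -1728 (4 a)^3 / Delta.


Delta = -16(4 a^3 + 27 b^2) mod 17 = 8
-1728 * (4 a)^3 = -1728 * (4*11)^3 mod 17 = 16
j = 16 * 8^(-1) mod 17 = 2

j = 2 (mod 17)


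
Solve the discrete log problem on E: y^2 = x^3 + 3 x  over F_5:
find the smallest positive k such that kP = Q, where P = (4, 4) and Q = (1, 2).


Enumerate multiples of P until we hit Q = (1, 2):
  1P = (4, 4)
  2P = (1, 2)
Match found at i = 2.

k = 2


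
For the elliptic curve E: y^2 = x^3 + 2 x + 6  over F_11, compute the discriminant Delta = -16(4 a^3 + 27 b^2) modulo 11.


4 a^3 + 27 b^2 = 4*2^3 + 27*6^2 = 32 + 972 = 1004
Delta = -16 * (1004) = -16064
Delta mod 11 = 7

Delta = 7 (mod 11)


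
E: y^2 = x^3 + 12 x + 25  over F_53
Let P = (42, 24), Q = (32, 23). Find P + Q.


P != Q, so use the chord formula.
s = (y2 - y1) / (x2 - x1) = (52) / (43) mod 53 = 16
x3 = s^2 - x1 - x2 mod 53 = 16^2 - 42 - 32 = 23
y3 = s (x1 - x3) - y1 mod 53 = 16 * (42 - 23) - 24 = 15

P + Q = (23, 15)


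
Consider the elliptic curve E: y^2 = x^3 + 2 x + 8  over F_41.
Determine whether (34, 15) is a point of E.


Check whether y^2 = x^3 + 2 x + 8 (mod 41) for (x, y) = (34, 15).
LHS: y^2 = 15^2 mod 41 = 20
RHS: x^3 + 2 x + 8 = 34^3 + 2*34 + 8 mod 41 = 20
LHS = RHS

Yes, on the curve


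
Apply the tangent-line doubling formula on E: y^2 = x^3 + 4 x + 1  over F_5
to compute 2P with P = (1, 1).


Doubling: s = (3 x1^2 + a) / (2 y1)
s = (3*1^2 + 4) / (2*1) mod 5 = 1
x3 = s^2 - 2 x1 mod 5 = 1^2 - 2*1 = 4
y3 = s (x1 - x3) - y1 mod 5 = 1 * (1 - 4) - 1 = 1

2P = (4, 1)


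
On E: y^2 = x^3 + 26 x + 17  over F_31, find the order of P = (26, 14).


Compute successive multiples of P until we hit O:
  1P = (26, 14)
  2P = (24, 22)
  3P = (28, 25)
  4P = (15, 0)
  5P = (28, 6)
  6P = (24, 9)
  7P = (26, 17)
  8P = O

ord(P) = 8


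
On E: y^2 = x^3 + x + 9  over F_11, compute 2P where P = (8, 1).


k = 2 = 10_2 (binary, LSB first: 01)
Double-and-add from P = (8, 1):
  bit 0 = 0: acc unchanged = O
  bit 1 = 1: acc = O + (4, 0) = (4, 0)

2P = (4, 0)


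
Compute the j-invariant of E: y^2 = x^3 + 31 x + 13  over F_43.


Delta = -16(4 a^3 + 27 b^2) mod 43 = 2
-1728 * (4 a)^3 = -1728 * (4*31)^3 mod 43 = 11
j = 11 * 2^(-1) mod 43 = 27

j = 27 (mod 43)


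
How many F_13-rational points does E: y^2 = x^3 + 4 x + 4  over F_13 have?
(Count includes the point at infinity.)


For each x in F_13, count y with y^2 = x^3 + 4 x + 4 mod 13:
  x = 0: RHS = 4, y in [2, 11]  -> 2 point(s)
  x = 1: RHS = 9, y in [3, 10]  -> 2 point(s)
  x = 3: RHS = 4, y in [2, 11]  -> 2 point(s)
  x = 6: RHS = 10, y in [6, 7]  -> 2 point(s)
  x = 10: RHS = 4, y in [2, 11]  -> 2 point(s)
  x = 11: RHS = 1, y in [1, 12]  -> 2 point(s)
  x = 12: RHS = 12, y in [5, 8]  -> 2 point(s)
Affine points: 14. Add the point at infinity: total = 15.

#E(F_13) = 15


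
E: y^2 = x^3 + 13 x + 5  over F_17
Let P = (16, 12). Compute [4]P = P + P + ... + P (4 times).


k = 4 = 100_2 (binary, LSB first: 001)
Double-and-add from P = (16, 12):
  bit 0 = 0: acc unchanged = O
  bit 1 = 0: acc unchanged = O
  bit 2 = 1: acc = O + (12, 11) = (12, 11)

4P = (12, 11)


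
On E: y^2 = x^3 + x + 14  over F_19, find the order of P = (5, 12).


Compute successive multiples of P until we hit O:
  1P = (5, 12)
  2P = (9, 7)
  3P = (3, 14)
  4P = (12, 14)
  5P = (11, 8)
  6P = (14, 13)
  7P = (4, 5)
  8P = (2, 9)
  ... (continuing to 25P)
  25P = O

ord(P) = 25


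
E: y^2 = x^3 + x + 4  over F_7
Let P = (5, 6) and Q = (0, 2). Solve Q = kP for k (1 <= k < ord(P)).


Enumerate multiples of P until we hit Q = (0, 2):
  1P = (5, 6)
  2P = (6, 4)
  3P = (0, 5)
  4P = (4, 4)
  5P = (2, 0)
  6P = (4, 3)
  7P = (0, 2)
Match found at i = 7.

k = 7


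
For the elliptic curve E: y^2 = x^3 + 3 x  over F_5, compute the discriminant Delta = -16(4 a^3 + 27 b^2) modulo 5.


4 a^3 + 27 b^2 = 4*3^3 + 27*0^2 = 108 + 0 = 108
Delta = -16 * (108) = -1728
Delta mod 5 = 2

Delta = 2 (mod 5)


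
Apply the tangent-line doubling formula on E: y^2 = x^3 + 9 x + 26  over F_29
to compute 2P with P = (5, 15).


Doubling: s = (3 x1^2 + a) / (2 y1)
s = (3*5^2 + 9) / (2*15) mod 29 = 26
x3 = s^2 - 2 x1 mod 29 = 26^2 - 2*5 = 28
y3 = s (x1 - x3) - y1 mod 29 = 26 * (5 - 28) - 15 = 25

2P = (28, 25)


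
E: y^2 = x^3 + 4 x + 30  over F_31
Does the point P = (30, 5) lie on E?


Check whether y^2 = x^3 + 4 x + 30 (mod 31) for (x, y) = (30, 5).
LHS: y^2 = 5^2 mod 31 = 25
RHS: x^3 + 4 x + 30 = 30^3 + 4*30 + 30 mod 31 = 25
LHS = RHS

Yes, on the curve


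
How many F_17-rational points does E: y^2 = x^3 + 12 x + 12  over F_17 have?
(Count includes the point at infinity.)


For each x in F_17, count y with y^2 = x^3 + 12 x + 12 mod 17:
  x = 1: RHS = 8, y in [5, 12]  -> 2 point(s)
  x = 8: RHS = 8, y in [5, 12]  -> 2 point(s)
  x = 9: RHS = 16, y in [4, 13]  -> 2 point(s)
  x = 11: RHS = 13, y in [8, 9]  -> 2 point(s)
  x = 13: RHS = 2, y in [6, 11]  -> 2 point(s)
  x = 14: RHS = 0, y in [0]  -> 1 point(s)
  x = 16: RHS = 16, y in [4, 13]  -> 2 point(s)
Affine points: 13. Add the point at infinity: total = 14.

#E(F_17) = 14


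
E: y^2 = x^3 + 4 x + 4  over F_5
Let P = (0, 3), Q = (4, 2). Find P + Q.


P != Q, so use the chord formula.
s = (y2 - y1) / (x2 - x1) = (4) / (4) mod 5 = 1
x3 = s^2 - x1 - x2 mod 5 = 1^2 - 0 - 4 = 2
y3 = s (x1 - x3) - y1 mod 5 = 1 * (0 - 2) - 3 = 0

P + Q = (2, 0)


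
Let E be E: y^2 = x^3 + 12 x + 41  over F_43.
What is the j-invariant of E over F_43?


Delta = -16(4 a^3 + 27 b^2) mod 43 = 39
-1728 * (4 a)^3 = -1728 * (4*12)^3 mod 43 = 32
j = 32 * 39^(-1) mod 43 = 35

j = 35 (mod 43)


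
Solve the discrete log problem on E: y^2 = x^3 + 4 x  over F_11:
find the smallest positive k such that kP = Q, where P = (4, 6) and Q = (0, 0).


Enumerate multiples of P until we hit Q = (0, 0):
  1P = (4, 6)
  2P = (1, 7)
  3P = (0, 0)
Match found at i = 3.

k = 3


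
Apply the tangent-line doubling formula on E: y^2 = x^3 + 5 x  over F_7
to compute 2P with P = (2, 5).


Doubling: s = (3 x1^2 + a) / (2 y1)
s = (3*2^2 + 5) / (2*5) mod 7 = 1
x3 = s^2 - 2 x1 mod 7 = 1^2 - 2*2 = 4
y3 = s (x1 - x3) - y1 mod 7 = 1 * (2 - 4) - 5 = 0

2P = (4, 0)


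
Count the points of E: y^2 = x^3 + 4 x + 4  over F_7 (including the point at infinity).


For each x in F_7, count y with y^2 = x^3 + 4 x + 4 mod 7:
  x = 0: RHS = 4, y in [2, 5]  -> 2 point(s)
  x = 1: RHS = 2, y in [3, 4]  -> 2 point(s)
  x = 3: RHS = 1, y in [1, 6]  -> 2 point(s)
  x = 4: RHS = 0, y in [0]  -> 1 point(s)
  x = 5: RHS = 2, y in [3, 4]  -> 2 point(s)
Affine points: 9. Add the point at infinity: total = 10.

#E(F_7) = 10


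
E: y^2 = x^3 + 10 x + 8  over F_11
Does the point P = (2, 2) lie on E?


Check whether y^2 = x^3 + 10 x + 8 (mod 11) for (x, y) = (2, 2).
LHS: y^2 = 2^2 mod 11 = 4
RHS: x^3 + 10 x + 8 = 2^3 + 10*2 + 8 mod 11 = 3
LHS != RHS

No, not on the curve


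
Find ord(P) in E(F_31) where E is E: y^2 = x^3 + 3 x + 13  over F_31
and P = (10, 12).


Compute successive multiples of P until we hit O:
  1P = (10, 12)
  2P = (12, 17)
  3P = (23, 2)
  4P = (14, 3)
  5P = (14, 28)
  6P = (23, 29)
  7P = (12, 14)
  8P = (10, 19)
  ... (continuing to 9P)
  9P = O

ord(P) = 9


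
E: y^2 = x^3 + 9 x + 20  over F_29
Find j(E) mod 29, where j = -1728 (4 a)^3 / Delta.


Delta = -16(4 a^3 + 27 b^2) mod 29 = 16
-1728 * (4 a)^3 = -1728 * (4*9)^3 mod 29 = 27
j = 27 * 16^(-1) mod 29 = 18

j = 18 (mod 29)


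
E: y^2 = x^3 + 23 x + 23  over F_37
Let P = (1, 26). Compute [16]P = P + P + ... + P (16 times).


k = 16 = 10000_2 (binary, LSB first: 00001)
Double-and-add from P = (1, 26):
  bit 0 = 0: acc unchanged = O
  bit 1 = 0: acc unchanged = O
  bit 2 = 0: acc unchanged = O
  bit 3 = 0: acc unchanged = O
  bit 4 = 1: acc = O + (21, 31) = (21, 31)

16P = (21, 31)


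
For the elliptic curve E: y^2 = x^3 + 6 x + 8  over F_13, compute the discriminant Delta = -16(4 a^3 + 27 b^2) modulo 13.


4 a^3 + 27 b^2 = 4*6^3 + 27*8^2 = 864 + 1728 = 2592
Delta = -16 * (2592) = -41472
Delta mod 13 = 11

Delta = 11 (mod 13)


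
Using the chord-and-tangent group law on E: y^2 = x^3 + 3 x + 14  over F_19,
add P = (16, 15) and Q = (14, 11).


P != Q, so use the chord formula.
s = (y2 - y1) / (x2 - x1) = (15) / (17) mod 19 = 2
x3 = s^2 - x1 - x2 mod 19 = 2^2 - 16 - 14 = 12
y3 = s (x1 - x3) - y1 mod 19 = 2 * (16 - 12) - 15 = 12

P + Q = (12, 12)


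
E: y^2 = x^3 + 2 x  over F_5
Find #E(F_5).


For each x in F_5, count y with y^2 = x^3 + 2 x + 0 mod 5:
  x = 0: RHS = 0, y in [0]  -> 1 point(s)
Affine points: 1. Add the point at infinity: total = 2.

#E(F_5) = 2


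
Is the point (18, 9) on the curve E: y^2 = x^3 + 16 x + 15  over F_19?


Check whether y^2 = x^3 + 16 x + 15 (mod 19) for (x, y) = (18, 9).
LHS: y^2 = 9^2 mod 19 = 5
RHS: x^3 + 16 x + 15 = 18^3 + 16*18 + 15 mod 19 = 17
LHS != RHS

No, not on the curve


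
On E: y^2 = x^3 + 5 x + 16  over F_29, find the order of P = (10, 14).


Compute successive multiples of P until we hit O:
  1P = (10, 14)
  2P = (2, 11)
  3P = (4, 10)
  4P = (9, 6)
  5P = (16, 25)
  6P = (12, 21)
  7P = (12, 8)
  8P = (16, 4)
  ... (continuing to 13P)
  13P = O

ord(P) = 13


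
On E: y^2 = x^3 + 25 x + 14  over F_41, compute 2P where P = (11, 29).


k = 2 = 10_2 (binary, LSB first: 01)
Double-and-add from P = (11, 29):
  bit 0 = 0: acc unchanged = O
  bit 1 = 1: acc = O + (15, 22) = (15, 22)

2P = (15, 22)


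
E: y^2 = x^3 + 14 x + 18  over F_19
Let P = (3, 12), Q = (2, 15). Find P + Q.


P != Q, so use the chord formula.
s = (y2 - y1) / (x2 - x1) = (3) / (18) mod 19 = 16
x3 = s^2 - x1 - x2 mod 19 = 16^2 - 3 - 2 = 4
y3 = s (x1 - x3) - y1 mod 19 = 16 * (3 - 4) - 12 = 10

P + Q = (4, 10)


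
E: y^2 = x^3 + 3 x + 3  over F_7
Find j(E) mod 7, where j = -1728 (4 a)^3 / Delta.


Delta = -16(4 a^3 + 27 b^2) mod 7 = 5
-1728 * (4 a)^3 = -1728 * (4*3)^3 mod 7 = 6
j = 6 * 5^(-1) mod 7 = 4

j = 4 (mod 7)


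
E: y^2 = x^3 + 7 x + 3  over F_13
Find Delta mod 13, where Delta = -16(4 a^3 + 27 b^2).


4 a^3 + 27 b^2 = 4*7^3 + 27*3^2 = 1372 + 243 = 1615
Delta = -16 * (1615) = -25840
Delta mod 13 = 4

Delta = 4 (mod 13)


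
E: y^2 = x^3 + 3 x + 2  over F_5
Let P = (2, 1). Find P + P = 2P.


Doubling: s = (3 x1^2 + a) / (2 y1)
s = (3*2^2 + 3) / (2*1) mod 5 = 0
x3 = s^2 - 2 x1 mod 5 = 0^2 - 2*2 = 1
y3 = s (x1 - x3) - y1 mod 5 = 0 * (2 - 1) - 1 = 4

2P = (1, 4)


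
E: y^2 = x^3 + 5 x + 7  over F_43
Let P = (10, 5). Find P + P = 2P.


Doubling: s = (3 x1^2 + a) / (2 y1)
s = (3*10^2 + 5) / (2*5) mod 43 = 9
x3 = s^2 - 2 x1 mod 43 = 9^2 - 2*10 = 18
y3 = s (x1 - x3) - y1 mod 43 = 9 * (10 - 18) - 5 = 9

2P = (18, 9)


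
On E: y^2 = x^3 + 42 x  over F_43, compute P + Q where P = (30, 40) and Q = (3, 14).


P != Q, so use the chord formula.
s = (y2 - y1) / (x2 - x1) = (17) / (16) mod 43 = 36
x3 = s^2 - x1 - x2 mod 43 = 36^2 - 30 - 3 = 16
y3 = s (x1 - x3) - y1 mod 43 = 36 * (30 - 16) - 40 = 34

P + Q = (16, 34)


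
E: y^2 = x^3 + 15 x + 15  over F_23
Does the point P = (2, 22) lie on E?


Check whether y^2 = x^3 + 15 x + 15 (mod 23) for (x, y) = (2, 22).
LHS: y^2 = 22^2 mod 23 = 1
RHS: x^3 + 15 x + 15 = 2^3 + 15*2 + 15 mod 23 = 7
LHS != RHS

No, not on the curve


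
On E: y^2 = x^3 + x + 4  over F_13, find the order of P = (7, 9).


Compute successive multiples of P until we hit O:
  1P = (7, 9)
  2P = (0, 11)
  3P = (9, 12)
  4P = (9, 1)
  5P = (0, 2)
  6P = (7, 4)
  7P = O

ord(P) = 7


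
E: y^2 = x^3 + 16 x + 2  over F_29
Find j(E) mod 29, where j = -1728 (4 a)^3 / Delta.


Delta = -16(4 a^3 + 27 b^2) mod 29 = 28
-1728 * (4 a)^3 = -1728 * (4*16)^3 mod 29 = 11
j = 11 * 28^(-1) mod 29 = 18

j = 18 (mod 29)


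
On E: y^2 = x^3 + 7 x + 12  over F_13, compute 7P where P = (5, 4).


k = 7 = 111_2 (binary, LSB first: 111)
Double-and-add from P = (5, 4):
  bit 0 = 1: acc = O + (5, 4) = (5, 4)
  bit 1 = 1: acc = (5, 4) + (0, 5) = (7, 12)
  bit 2 = 1: acc = (7, 12) + (4, 0) = (5, 9)

7P = (5, 9)


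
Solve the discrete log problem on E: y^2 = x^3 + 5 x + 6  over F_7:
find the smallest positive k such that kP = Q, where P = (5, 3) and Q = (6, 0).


Enumerate multiples of P until we hit Q = (6, 0):
  1P = (5, 3)
  2P = (6, 0)
Match found at i = 2.

k = 2


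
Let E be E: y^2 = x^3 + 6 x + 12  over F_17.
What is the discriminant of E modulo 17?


4 a^3 + 27 b^2 = 4*6^3 + 27*12^2 = 864 + 3888 = 4752
Delta = -16 * (4752) = -76032
Delta mod 17 = 9

Delta = 9 (mod 17)


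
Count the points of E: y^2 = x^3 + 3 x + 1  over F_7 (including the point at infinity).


For each x in F_7, count y with y^2 = x^3 + 3 x + 1 mod 7:
  x = 0: RHS = 1, y in [1, 6]  -> 2 point(s)
  x = 2: RHS = 1, y in [1, 6]  -> 2 point(s)
  x = 3: RHS = 2, y in [3, 4]  -> 2 point(s)
  x = 4: RHS = 0, y in [0]  -> 1 point(s)
  x = 5: RHS = 1, y in [1, 6]  -> 2 point(s)
  x = 6: RHS = 4, y in [2, 5]  -> 2 point(s)
Affine points: 11. Add the point at infinity: total = 12.

#E(F_7) = 12


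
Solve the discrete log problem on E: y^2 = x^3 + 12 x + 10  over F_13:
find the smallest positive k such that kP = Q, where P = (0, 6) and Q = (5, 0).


Enumerate multiples of P until we hit Q = (5, 0):
  1P = (0, 6)
  2P = (1, 6)
  3P = (12, 7)
  4P = (2, 9)
  5P = (10, 5)
  6P = (6, 5)
  7P = (11, 11)
  8P = (5, 0)
Match found at i = 8.

k = 8


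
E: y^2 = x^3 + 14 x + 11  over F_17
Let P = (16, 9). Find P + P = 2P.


Doubling: s = (3 x1^2 + a) / (2 y1)
s = (3*16^2 + 14) / (2*9) mod 17 = 0
x3 = s^2 - 2 x1 mod 17 = 0^2 - 2*16 = 2
y3 = s (x1 - x3) - y1 mod 17 = 0 * (16 - 2) - 9 = 8

2P = (2, 8)


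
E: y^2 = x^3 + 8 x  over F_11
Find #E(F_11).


For each x in F_11, count y with y^2 = x^3 + 8 x + 0 mod 11:
  x = 0: RHS = 0, y in [0]  -> 1 point(s)
  x = 1: RHS = 9, y in [3, 8]  -> 2 point(s)
  x = 5: RHS = 0, y in [0]  -> 1 point(s)
  x = 6: RHS = 0, y in [0]  -> 1 point(s)
  x = 7: RHS = 3, y in [5, 6]  -> 2 point(s)
  x = 8: RHS = 4, y in [2, 9]  -> 2 point(s)
  x = 9: RHS = 9, y in [3, 8]  -> 2 point(s)
Affine points: 11. Add the point at infinity: total = 12.

#E(F_11) = 12


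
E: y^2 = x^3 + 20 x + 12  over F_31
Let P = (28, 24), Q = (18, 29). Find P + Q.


P != Q, so use the chord formula.
s = (y2 - y1) / (x2 - x1) = (5) / (21) mod 31 = 15
x3 = s^2 - x1 - x2 mod 31 = 15^2 - 28 - 18 = 24
y3 = s (x1 - x3) - y1 mod 31 = 15 * (28 - 24) - 24 = 5

P + Q = (24, 5)


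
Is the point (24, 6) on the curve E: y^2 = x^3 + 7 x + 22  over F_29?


Check whether y^2 = x^3 + 7 x + 22 (mod 29) for (x, y) = (24, 6).
LHS: y^2 = 6^2 mod 29 = 7
RHS: x^3 + 7 x + 22 = 24^3 + 7*24 + 22 mod 29 = 7
LHS = RHS

Yes, on the curve


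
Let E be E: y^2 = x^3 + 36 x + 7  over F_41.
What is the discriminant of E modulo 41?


4 a^3 + 27 b^2 = 4*36^3 + 27*7^2 = 186624 + 1323 = 187947
Delta = -16 * (187947) = -3007152
Delta mod 41 = 34

Delta = 34 (mod 41)


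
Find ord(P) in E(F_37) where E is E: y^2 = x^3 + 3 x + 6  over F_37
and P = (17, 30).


Compute successive multiples of P until we hit O:
  1P = (17, 30)
  2P = (19, 15)
  3P = (11, 36)
  4P = (10, 0)
  5P = (11, 1)
  6P = (19, 22)
  7P = (17, 7)
  8P = O

ord(P) = 8


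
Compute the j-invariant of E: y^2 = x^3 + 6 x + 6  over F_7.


Delta = -16(4 a^3 + 27 b^2) mod 7 = 3
-1728 * (4 a)^3 = -1728 * (4*6)^3 mod 7 = 6
j = 6 * 3^(-1) mod 7 = 2

j = 2 (mod 7)


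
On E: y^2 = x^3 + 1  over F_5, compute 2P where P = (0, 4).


k = 2 = 10_2 (binary, LSB first: 01)
Double-and-add from P = (0, 4):
  bit 0 = 0: acc unchanged = O
  bit 1 = 1: acc = O + (0, 1) = (0, 1)

2P = (0, 1)


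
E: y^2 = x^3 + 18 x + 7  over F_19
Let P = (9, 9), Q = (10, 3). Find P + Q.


P != Q, so use the chord formula.
s = (y2 - y1) / (x2 - x1) = (13) / (1) mod 19 = 13
x3 = s^2 - x1 - x2 mod 19 = 13^2 - 9 - 10 = 17
y3 = s (x1 - x3) - y1 mod 19 = 13 * (9 - 17) - 9 = 1

P + Q = (17, 1)


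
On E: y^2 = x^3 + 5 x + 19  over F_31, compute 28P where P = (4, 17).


k = 28 = 11100_2 (binary, LSB first: 00111)
Double-and-add from P = (4, 17):
  bit 0 = 0: acc unchanged = O
  bit 1 = 0: acc unchanged = O
  bit 2 = 1: acc = O + (16, 14) = (16, 14)
  bit 3 = 1: acc = (16, 14) + (27, 20) = (7, 5)
  bit 4 = 1: acc = (7, 5) + (9, 24) = (20, 11)

28P = (20, 11)


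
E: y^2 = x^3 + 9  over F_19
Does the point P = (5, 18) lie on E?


Check whether y^2 = x^3 + 0 x + 9 (mod 19) for (x, y) = (5, 18).
LHS: y^2 = 18^2 mod 19 = 1
RHS: x^3 + 0 x + 9 = 5^3 + 0*5 + 9 mod 19 = 1
LHS = RHS

Yes, on the curve


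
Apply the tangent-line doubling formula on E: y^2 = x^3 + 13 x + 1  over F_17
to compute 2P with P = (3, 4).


Doubling: s = (3 x1^2 + a) / (2 y1)
s = (3*3^2 + 13) / (2*4) mod 17 = 5
x3 = s^2 - 2 x1 mod 17 = 5^2 - 2*3 = 2
y3 = s (x1 - x3) - y1 mod 17 = 5 * (3 - 2) - 4 = 1

2P = (2, 1)


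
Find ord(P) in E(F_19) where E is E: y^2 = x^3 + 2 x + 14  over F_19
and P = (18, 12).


Compute successive multiples of P until we hit O:
  1P = (18, 12)
  2P = (3, 3)
  3P = (9, 1)
  4P = (1, 13)
  5P = (5, 4)
  6P = (2, 11)
  7P = (16, 0)
  8P = (2, 8)
  ... (continuing to 14P)
  14P = O

ord(P) = 14


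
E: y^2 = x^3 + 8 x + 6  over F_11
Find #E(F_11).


For each x in F_11, count y with y^2 = x^3 + 8 x + 6 mod 11:
  x = 1: RHS = 4, y in [2, 9]  -> 2 point(s)
  x = 4: RHS = 3, y in [5, 6]  -> 2 point(s)
  x = 7: RHS = 9, y in [3, 8]  -> 2 point(s)
  x = 9: RHS = 4, y in [2, 9]  -> 2 point(s)
Affine points: 8. Add the point at infinity: total = 9.

#E(F_11) = 9


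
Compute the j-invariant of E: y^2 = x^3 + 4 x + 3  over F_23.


Delta = -16(4 a^3 + 27 b^2) mod 23 = 20
-1728 * (4 a)^3 = -1728 * (4*4)^3 mod 23 = 17
j = 17 * 20^(-1) mod 23 = 2

j = 2 (mod 23)


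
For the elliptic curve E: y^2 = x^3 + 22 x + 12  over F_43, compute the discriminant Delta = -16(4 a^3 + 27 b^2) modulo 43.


4 a^3 + 27 b^2 = 4*22^3 + 27*12^2 = 42592 + 3888 = 46480
Delta = -16 * (46480) = -743680
Delta mod 43 = 5

Delta = 5 (mod 43)


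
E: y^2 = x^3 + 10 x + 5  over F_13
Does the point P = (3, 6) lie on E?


Check whether y^2 = x^3 + 10 x + 5 (mod 13) for (x, y) = (3, 6).
LHS: y^2 = 6^2 mod 13 = 10
RHS: x^3 + 10 x + 5 = 3^3 + 10*3 + 5 mod 13 = 10
LHS = RHS

Yes, on the curve


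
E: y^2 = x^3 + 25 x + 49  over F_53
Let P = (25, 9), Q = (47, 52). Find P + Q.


P != Q, so use the chord formula.
s = (y2 - y1) / (x2 - x1) = (43) / (22) mod 53 = 14
x3 = s^2 - x1 - x2 mod 53 = 14^2 - 25 - 47 = 18
y3 = s (x1 - x3) - y1 mod 53 = 14 * (25 - 18) - 9 = 36

P + Q = (18, 36)


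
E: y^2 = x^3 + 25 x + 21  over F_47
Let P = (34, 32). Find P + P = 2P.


Doubling: s = (3 x1^2 + a) / (2 y1)
s = (3*34^2 + 25) / (2*32) mod 47 = 23
x3 = s^2 - 2 x1 mod 47 = 23^2 - 2*34 = 38
y3 = s (x1 - x3) - y1 mod 47 = 23 * (34 - 38) - 32 = 17

2P = (38, 17)


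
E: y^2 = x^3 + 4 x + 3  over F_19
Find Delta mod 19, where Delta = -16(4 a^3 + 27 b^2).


4 a^3 + 27 b^2 = 4*4^3 + 27*3^2 = 256 + 243 = 499
Delta = -16 * (499) = -7984
Delta mod 19 = 15

Delta = 15 (mod 19)


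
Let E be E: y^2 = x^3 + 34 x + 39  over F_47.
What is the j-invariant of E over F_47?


Delta = -16(4 a^3 + 27 b^2) mod 47 = 19
-1728 * (4 a)^3 = -1728 * (4*34)^3 mod 47 = 35
j = 35 * 19^(-1) mod 47 = 34

j = 34 (mod 47)


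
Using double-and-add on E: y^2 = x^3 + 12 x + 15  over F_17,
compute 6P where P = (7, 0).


k = 6 = 110_2 (binary, LSB first: 011)
Double-and-add from P = (7, 0):
  bit 0 = 0: acc unchanged = O
  bit 1 = 1: acc = O + O = O
  bit 2 = 1: acc = O + O = O

6P = O


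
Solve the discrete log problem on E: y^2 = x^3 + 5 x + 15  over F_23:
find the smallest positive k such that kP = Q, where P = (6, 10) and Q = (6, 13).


Enumerate multiples of P until we hit Q = (6, 13):
  1P = (6, 10)
  2P = (14, 0)
  3P = (6, 13)
Match found at i = 3.

k = 3


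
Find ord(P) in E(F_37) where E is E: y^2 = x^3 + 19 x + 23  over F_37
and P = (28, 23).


Compute successive multiples of P until we hit O:
  1P = (28, 23)
  2P = (14, 31)
  3P = (21, 10)
  4P = (36, 15)
  5P = (11, 34)
  6P = (23, 26)
  7P = (13, 5)
  8P = (30, 19)
  ... (continuing to 40P)
  40P = O

ord(P) = 40


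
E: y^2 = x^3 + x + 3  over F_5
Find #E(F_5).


For each x in F_5, count y with y^2 = x^3 + 1 x + 3 mod 5:
  x = 1: RHS = 0, y in [0]  -> 1 point(s)
  x = 4: RHS = 1, y in [1, 4]  -> 2 point(s)
Affine points: 3. Add the point at infinity: total = 4.

#E(F_5) = 4


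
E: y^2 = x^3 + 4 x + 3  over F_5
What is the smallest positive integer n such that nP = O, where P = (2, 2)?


Compute successive multiples of P until we hit O:
  1P = (2, 2)
  2P = (2, 3)
  3P = O

ord(P) = 3


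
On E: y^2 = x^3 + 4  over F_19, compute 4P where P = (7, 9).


k = 4 = 100_2 (binary, LSB first: 001)
Double-and-add from P = (7, 9):
  bit 0 = 0: acc unchanged = O
  bit 1 = 0: acc unchanged = O
  bit 2 = 1: acc = O + (1, 9) = (1, 9)

4P = (1, 9)


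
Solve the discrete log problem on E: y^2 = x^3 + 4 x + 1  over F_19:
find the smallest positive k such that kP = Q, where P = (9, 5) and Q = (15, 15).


Enumerate multiples of P until we hit Q = (15, 15):
  1P = (9, 5)
  2P = (1, 14)
  3P = (7, 7)
  4P = (4, 9)
  5P = (15, 15)
Match found at i = 5.

k = 5


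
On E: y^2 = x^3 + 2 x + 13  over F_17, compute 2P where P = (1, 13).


Doubling: s = (3 x1^2 + a) / (2 y1)
s = (3*1^2 + 2) / (2*13) mod 17 = 10
x3 = s^2 - 2 x1 mod 17 = 10^2 - 2*1 = 13
y3 = s (x1 - x3) - y1 mod 17 = 10 * (1 - 13) - 13 = 3

2P = (13, 3)


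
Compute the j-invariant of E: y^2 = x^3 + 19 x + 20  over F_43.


Delta = -16(4 a^3 + 27 b^2) mod 43 = 28
-1728 * (4 a)^3 = -1728 * (4*19)^3 mod 43 = 2
j = 2 * 28^(-1) mod 43 = 40

j = 40 (mod 43)


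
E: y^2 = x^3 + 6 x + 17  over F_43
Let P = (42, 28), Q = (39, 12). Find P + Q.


P != Q, so use the chord formula.
s = (y2 - y1) / (x2 - x1) = (27) / (40) mod 43 = 34
x3 = s^2 - x1 - x2 mod 43 = 34^2 - 42 - 39 = 0
y3 = s (x1 - x3) - y1 mod 43 = 34 * (42 - 0) - 28 = 24

P + Q = (0, 24)


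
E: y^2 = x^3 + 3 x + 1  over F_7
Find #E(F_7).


For each x in F_7, count y with y^2 = x^3 + 3 x + 1 mod 7:
  x = 0: RHS = 1, y in [1, 6]  -> 2 point(s)
  x = 2: RHS = 1, y in [1, 6]  -> 2 point(s)
  x = 3: RHS = 2, y in [3, 4]  -> 2 point(s)
  x = 4: RHS = 0, y in [0]  -> 1 point(s)
  x = 5: RHS = 1, y in [1, 6]  -> 2 point(s)
  x = 6: RHS = 4, y in [2, 5]  -> 2 point(s)
Affine points: 11. Add the point at infinity: total = 12.

#E(F_7) = 12


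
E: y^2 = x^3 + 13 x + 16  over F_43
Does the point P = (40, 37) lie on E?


Check whether y^2 = x^3 + 13 x + 16 (mod 43) for (x, y) = (40, 37).
LHS: y^2 = 37^2 mod 43 = 36
RHS: x^3 + 13 x + 16 = 40^3 + 13*40 + 16 mod 43 = 36
LHS = RHS

Yes, on the curve


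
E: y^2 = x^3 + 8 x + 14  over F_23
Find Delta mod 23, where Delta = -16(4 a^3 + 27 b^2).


4 a^3 + 27 b^2 = 4*8^3 + 27*14^2 = 2048 + 5292 = 7340
Delta = -16 * (7340) = -117440
Delta mod 23 = 21

Delta = 21 (mod 23)


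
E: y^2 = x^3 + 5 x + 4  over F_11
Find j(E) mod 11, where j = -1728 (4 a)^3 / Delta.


Delta = -16(4 a^3 + 27 b^2) mod 11 = 4
-1728 * (4 a)^3 = -1728 * (4*5)^3 mod 11 = 8
j = 8 * 4^(-1) mod 11 = 2

j = 2 (mod 11)


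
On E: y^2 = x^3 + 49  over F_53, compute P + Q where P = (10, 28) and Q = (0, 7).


P != Q, so use the chord formula.
s = (y2 - y1) / (x2 - x1) = (32) / (43) mod 53 = 18
x3 = s^2 - x1 - x2 mod 53 = 18^2 - 10 - 0 = 49
y3 = s (x1 - x3) - y1 mod 53 = 18 * (10 - 49) - 28 = 12

P + Q = (49, 12)


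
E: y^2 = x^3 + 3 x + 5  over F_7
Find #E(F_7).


For each x in F_7, count y with y^2 = x^3 + 3 x + 5 mod 7:
  x = 1: RHS = 2, y in [3, 4]  -> 2 point(s)
  x = 4: RHS = 4, y in [2, 5]  -> 2 point(s)
  x = 6: RHS = 1, y in [1, 6]  -> 2 point(s)
Affine points: 6. Add the point at infinity: total = 7.

#E(F_7) = 7
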